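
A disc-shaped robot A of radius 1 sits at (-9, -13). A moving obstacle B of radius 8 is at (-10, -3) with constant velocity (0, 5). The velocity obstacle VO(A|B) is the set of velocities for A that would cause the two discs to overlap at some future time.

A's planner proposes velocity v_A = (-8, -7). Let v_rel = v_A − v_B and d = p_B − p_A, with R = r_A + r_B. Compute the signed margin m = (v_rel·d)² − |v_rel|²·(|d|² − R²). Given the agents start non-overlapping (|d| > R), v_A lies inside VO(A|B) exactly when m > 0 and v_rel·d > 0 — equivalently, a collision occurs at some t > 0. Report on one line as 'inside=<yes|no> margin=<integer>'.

d = (-1, 10),  |d|² = 101;  R = 1+8 = 9,  c = 101−9² = 20
v_rel = (-8, -12),  |v_rel|² = 208;  v_rel·d = (-8)·(-1) + (-12)·(10) = -112
208·t² + 224·t + 20 = 0  ⇒  m = (-112)² − 208·20 = 8384
m = 8384 > 0,  v_rel·d = -112 < 0  ⇒  outside

inside=no margin=8384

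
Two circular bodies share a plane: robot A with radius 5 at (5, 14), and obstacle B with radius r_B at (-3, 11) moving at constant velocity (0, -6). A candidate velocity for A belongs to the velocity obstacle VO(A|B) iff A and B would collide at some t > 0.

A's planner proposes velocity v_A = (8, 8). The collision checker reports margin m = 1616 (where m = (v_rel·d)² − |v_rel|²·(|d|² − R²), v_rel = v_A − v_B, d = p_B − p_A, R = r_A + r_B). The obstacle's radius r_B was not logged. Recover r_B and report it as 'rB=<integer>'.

m = 1616
d = (-8, -3);  v_rel = (8, 14),  |v_rel|² = 260
v_rel×d = (8)·(-3) − (14)·(-8) = 88
since m = R²·260 − 88²:  R² = (7744 + 1616) / 260 = 36
R = √36 = 6  ⇒  r_B = 6 − 5 = 1

rB=1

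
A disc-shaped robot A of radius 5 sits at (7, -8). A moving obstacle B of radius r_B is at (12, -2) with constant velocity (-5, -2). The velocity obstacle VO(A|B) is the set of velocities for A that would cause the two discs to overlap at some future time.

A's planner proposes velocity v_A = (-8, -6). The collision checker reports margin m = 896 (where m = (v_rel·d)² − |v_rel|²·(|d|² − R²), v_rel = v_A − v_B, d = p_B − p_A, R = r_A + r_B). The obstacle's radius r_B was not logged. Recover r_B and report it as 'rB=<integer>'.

m = 896
d = (5, 6);  v_rel = (-3, -4),  |v_rel|² = 25
v_rel×d = (-3)·(6) − (-4)·(5) = 2
since m = R²·25 − 2²:  R² = (4 + 896) / 25 = 36
R = √36 = 6  ⇒  r_B = 6 − 5 = 1

rB=1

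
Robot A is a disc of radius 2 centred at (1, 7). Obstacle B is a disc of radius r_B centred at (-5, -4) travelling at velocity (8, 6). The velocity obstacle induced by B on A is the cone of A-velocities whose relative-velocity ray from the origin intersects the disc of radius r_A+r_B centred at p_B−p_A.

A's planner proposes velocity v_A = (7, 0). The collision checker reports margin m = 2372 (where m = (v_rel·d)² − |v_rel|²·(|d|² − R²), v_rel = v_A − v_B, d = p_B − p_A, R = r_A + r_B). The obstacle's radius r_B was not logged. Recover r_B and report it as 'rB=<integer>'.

m = 2372
d = (-6, -11);  v_rel = (-1, -6),  |v_rel|² = 37
v_rel×d = (-1)·(-11) − (-6)·(-6) = -25
since m = R²·37 − (-25)²:  R² = (625 + 2372) / 37 = 81
R = √81 = 9  ⇒  r_B = 9 − 2 = 7

rB=7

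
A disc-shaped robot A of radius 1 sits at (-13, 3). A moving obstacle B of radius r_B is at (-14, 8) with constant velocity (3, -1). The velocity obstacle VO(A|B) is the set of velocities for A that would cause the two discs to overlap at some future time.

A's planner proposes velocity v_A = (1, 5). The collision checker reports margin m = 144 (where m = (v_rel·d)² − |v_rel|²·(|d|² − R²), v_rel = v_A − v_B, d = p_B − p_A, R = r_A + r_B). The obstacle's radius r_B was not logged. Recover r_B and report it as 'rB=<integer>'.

m = 144
d = (-1, 5);  v_rel = (-2, 6),  |v_rel|² = 40
v_rel×d = (-2)·(5) − (6)·(-1) = -4
since m = R²·40 − (-4)²:  R² = (16 + 144) / 40 = 4
R = √4 = 2  ⇒  r_B = 2 − 1 = 1

rB=1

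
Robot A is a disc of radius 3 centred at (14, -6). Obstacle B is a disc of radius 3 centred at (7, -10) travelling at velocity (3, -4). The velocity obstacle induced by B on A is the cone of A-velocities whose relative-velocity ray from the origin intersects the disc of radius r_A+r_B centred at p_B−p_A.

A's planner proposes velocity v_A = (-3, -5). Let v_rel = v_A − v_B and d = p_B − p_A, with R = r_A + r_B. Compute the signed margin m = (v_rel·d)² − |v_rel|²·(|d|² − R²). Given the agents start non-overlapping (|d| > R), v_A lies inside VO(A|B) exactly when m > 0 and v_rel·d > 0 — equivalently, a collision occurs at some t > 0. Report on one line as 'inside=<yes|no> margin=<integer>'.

d = (-7, -4),  |d|² = 65;  R = 3+3 = 6,  c = 65−6² = 29
v_rel = (-6, -1),  |v_rel|² = 37;  v_rel·d = (-6)·(-7) + (-1)·(-4) = 46
37·t² − 92·t + 29 = 0  ⇒  m = 46² − 37·29 = 1043
m = 1043 > 0,  v_rel·d = 46 > 0  ⇒  inside

inside=yes margin=1043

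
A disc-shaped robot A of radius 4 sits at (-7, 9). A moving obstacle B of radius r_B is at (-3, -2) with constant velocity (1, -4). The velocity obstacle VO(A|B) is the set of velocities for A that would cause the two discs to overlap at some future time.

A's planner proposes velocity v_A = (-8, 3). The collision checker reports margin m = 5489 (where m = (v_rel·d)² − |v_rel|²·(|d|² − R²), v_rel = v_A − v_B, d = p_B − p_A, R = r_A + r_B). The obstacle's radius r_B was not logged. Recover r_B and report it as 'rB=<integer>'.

m = 5489
d = (4, -11);  v_rel = (-9, 7),  |v_rel|² = 130
v_rel×d = (-9)·(-11) − (7)·(4) = 71
since m = R²·130 − 71²:  R² = (5041 + 5489) / 130 = 81
R = √81 = 9  ⇒  r_B = 9 − 4 = 5

rB=5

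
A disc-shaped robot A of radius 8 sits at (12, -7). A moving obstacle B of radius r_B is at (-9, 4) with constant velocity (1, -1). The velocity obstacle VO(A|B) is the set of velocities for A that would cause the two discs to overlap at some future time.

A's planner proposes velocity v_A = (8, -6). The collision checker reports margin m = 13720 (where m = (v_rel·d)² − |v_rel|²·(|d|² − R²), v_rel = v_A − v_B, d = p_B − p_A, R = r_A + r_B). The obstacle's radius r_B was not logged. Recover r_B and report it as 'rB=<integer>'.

m = 13720
d = (-21, 11);  v_rel = (7, -5),  |v_rel|² = 74
v_rel×d = (7)·(11) − (-5)·(-21) = -28
since m = R²·74 − (-28)²:  R² = (784 + 13720) / 74 = 196
R = √196 = 14  ⇒  r_B = 14 − 8 = 6

rB=6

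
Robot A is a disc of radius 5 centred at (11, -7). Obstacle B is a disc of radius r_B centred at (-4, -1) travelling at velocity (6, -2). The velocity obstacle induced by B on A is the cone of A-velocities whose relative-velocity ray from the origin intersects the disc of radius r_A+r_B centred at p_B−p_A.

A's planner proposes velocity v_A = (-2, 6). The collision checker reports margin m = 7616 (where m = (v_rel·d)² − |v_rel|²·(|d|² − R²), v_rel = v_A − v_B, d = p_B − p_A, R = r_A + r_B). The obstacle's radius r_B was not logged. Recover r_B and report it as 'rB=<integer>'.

m = 7616
d = (-15, 6);  v_rel = (-8, 8),  |v_rel|² = 128
v_rel×d = (-8)·(6) − (8)·(-15) = 72
since m = R²·128 − 72²:  R² = (5184 + 7616) / 128 = 100
R = √100 = 10  ⇒  r_B = 10 − 5 = 5

rB=5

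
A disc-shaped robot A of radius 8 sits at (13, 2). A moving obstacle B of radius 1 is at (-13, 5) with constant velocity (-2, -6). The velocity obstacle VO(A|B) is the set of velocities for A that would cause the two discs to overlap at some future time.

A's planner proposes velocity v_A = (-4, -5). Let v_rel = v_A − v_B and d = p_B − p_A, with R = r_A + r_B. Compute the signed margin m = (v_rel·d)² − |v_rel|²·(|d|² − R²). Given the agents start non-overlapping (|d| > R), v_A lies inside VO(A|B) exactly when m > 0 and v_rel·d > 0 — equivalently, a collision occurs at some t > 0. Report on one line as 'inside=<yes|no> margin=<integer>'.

d = (-26, 3),  |d|² = 685;  R = 8+1 = 9,  c = 685−9² = 604
v_rel = (-2, 1),  |v_rel|² = 5;  v_rel·d = (-2)·(-26) + (1)·(3) = 55
5·t² − 110·t + 604 = 0  ⇒  m = 55² − 5·604 = 5
m = 5 > 0,  v_rel·d = 55 > 0  ⇒  inside

inside=yes margin=5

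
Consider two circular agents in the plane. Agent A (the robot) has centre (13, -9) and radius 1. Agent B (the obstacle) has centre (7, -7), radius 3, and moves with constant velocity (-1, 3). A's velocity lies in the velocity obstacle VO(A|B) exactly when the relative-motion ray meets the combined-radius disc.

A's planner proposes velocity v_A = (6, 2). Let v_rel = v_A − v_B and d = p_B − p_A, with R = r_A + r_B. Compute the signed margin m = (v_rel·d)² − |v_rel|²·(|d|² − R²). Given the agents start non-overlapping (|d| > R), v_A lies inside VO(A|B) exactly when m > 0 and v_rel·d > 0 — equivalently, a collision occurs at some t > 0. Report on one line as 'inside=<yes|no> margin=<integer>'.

d = (-6, 2),  |d|² = 40;  R = 1+3 = 4,  c = 40−4² = 24
v_rel = (7, -1),  |v_rel|² = 50;  v_rel·d = (7)·(-6) + (-1)·(2) = -44
50·t² + 88·t + 24 = 0  ⇒  m = (-44)² − 50·24 = 736
m = 736 > 0,  v_rel·d = -44 < 0  ⇒  outside

inside=no margin=736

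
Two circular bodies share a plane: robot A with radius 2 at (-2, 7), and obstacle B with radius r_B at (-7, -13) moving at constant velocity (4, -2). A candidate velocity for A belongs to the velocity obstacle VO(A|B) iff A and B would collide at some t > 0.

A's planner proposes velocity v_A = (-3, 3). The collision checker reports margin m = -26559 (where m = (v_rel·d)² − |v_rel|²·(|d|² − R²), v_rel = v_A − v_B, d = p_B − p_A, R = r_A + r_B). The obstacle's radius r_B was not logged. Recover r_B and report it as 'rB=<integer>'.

m = -26559
d = (-5, -20);  v_rel = (-7, 5),  |v_rel|² = 74
v_rel×d = (-7)·(-20) − (5)·(-5) = 165
since m = R²·74 − 165²:  R² = (27225 + -26559) / 74 = 9
R = √9 = 3  ⇒  r_B = 3 − 2 = 1

rB=1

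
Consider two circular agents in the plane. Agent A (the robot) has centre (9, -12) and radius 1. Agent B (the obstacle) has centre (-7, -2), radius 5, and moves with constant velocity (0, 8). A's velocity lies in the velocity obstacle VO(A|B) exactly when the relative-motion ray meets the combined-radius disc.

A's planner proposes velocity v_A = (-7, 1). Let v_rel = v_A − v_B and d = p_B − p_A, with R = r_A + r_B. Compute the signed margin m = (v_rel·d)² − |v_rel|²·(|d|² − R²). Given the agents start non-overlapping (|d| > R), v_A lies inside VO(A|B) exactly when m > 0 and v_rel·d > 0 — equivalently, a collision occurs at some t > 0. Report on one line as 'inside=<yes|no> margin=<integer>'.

d = (-16, 10),  |d|² = 356;  R = 1+5 = 6,  c = 356−6² = 320
v_rel = (-7, -7),  |v_rel|² = 98;  v_rel·d = (-7)·(-16) + (-7)·(10) = 42
98·t² − 84·t + 320 = 0  ⇒  m = 42² − 98·320 = -29596
m = -29596 < 0,  v_rel·d = 42 > 0  ⇒  outside

inside=no margin=-29596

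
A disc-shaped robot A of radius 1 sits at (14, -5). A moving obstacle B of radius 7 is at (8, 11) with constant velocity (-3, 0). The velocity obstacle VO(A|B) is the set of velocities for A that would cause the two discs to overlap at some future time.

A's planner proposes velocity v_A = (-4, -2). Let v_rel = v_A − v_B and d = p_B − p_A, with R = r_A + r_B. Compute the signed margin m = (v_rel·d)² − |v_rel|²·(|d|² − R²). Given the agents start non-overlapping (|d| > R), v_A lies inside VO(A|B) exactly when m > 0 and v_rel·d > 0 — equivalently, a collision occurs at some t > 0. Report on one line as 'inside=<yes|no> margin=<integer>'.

d = (-6, 16),  |d|² = 292;  R = 1+7 = 8,  c = 292−8² = 228
v_rel = (-1, -2),  |v_rel|² = 5;  v_rel·d = (-1)·(-6) + (-2)·(16) = -26
5·t² + 52·t + 228 = 0  ⇒  m = (-26)² − 5·228 = -464
m = -464 < 0,  v_rel·d = -26 < 0  ⇒  outside

inside=no margin=-464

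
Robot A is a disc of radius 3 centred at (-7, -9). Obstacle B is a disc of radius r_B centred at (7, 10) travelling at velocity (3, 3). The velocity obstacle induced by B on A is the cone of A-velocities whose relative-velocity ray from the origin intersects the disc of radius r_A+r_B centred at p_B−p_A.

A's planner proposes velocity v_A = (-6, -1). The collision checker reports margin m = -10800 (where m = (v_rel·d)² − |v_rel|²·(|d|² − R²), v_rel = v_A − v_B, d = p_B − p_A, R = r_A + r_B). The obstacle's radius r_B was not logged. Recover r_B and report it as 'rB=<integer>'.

m = -10800
d = (14, 19);  v_rel = (-9, -4),  |v_rel|² = 97
v_rel×d = (-9)·(19) − (-4)·(14) = -115
since m = R²·97 − (-115)²:  R² = (13225 + -10800) / 97 = 25
R = √25 = 5  ⇒  r_B = 5 − 3 = 2

rB=2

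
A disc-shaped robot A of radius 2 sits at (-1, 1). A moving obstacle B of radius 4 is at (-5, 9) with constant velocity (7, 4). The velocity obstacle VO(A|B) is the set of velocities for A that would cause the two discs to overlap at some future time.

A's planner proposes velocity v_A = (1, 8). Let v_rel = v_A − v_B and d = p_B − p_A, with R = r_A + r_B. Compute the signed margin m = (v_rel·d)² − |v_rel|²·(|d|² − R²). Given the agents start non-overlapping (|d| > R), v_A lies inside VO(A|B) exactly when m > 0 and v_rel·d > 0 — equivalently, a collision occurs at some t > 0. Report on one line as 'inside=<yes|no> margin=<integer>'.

d = (-4, 8),  |d|² = 80;  R = 2+4 = 6,  c = 80−6² = 44
v_rel = (-6, 4),  |v_rel|² = 52;  v_rel·d = (-6)·(-4) + (4)·(8) = 56
52·t² − 112·t + 44 = 0  ⇒  m = 56² − 52·44 = 848
m = 848 > 0,  v_rel·d = 56 > 0  ⇒  inside

inside=yes margin=848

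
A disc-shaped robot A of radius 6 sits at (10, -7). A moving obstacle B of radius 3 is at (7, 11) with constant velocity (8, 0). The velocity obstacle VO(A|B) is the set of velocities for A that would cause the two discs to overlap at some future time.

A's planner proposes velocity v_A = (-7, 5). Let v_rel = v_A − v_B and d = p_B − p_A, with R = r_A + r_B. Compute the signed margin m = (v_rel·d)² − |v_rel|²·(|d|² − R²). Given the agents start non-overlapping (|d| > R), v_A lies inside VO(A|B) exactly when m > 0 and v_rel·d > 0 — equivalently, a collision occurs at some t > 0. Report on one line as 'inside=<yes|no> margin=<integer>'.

d = (-3, 18),  |d|² = 333;  R = 6+3 = 9,  c = 333−9² = 252
v_rel = (-15, 5),  |v_rel|² = 250;  v_rel·d = (-15)·(-3) + (5)·(18) = 135
250·t² − 270·t + 252 = 0  ⇒  m = 135² − 250·252 = -44775
m = -44775 < 0,  v_rel·d = 135 > 0  ⇒  outside

inside=no margin=-44775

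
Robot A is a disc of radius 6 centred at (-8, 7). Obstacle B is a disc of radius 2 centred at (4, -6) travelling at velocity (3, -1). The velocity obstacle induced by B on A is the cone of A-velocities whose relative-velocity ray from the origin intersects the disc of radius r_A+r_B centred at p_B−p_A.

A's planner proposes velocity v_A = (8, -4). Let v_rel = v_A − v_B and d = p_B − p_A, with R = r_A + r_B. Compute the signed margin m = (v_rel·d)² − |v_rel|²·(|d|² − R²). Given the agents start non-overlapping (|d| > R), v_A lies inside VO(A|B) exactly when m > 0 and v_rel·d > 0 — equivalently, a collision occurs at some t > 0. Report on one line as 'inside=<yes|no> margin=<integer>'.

d = (12, -13),  |d|² = 313;  R = 6+2 = 8,  c = 313−8² = 249
v_rel = (5, -3),  |v_rel|² = 34;  v_rel·d = (5)·(12) + (-3)·(-13) = 99
34·t² − 198·t + 249 = 0  ⇒  m = 99² − 34·249 = 1335
m = 1335 > 0,  v_rel·d = 99 > 0  ⇒  inside

inside=yes margin=1335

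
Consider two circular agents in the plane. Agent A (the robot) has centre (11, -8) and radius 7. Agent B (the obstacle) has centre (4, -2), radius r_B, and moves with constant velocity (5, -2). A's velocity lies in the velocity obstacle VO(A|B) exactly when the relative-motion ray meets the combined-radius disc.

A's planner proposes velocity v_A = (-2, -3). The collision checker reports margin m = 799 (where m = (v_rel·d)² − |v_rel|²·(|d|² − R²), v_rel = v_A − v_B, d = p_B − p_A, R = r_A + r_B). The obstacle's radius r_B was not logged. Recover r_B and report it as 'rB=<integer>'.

m = 799
d = (-7, 6);  v_rel = (-7, -1),  |v_rel|² = 50
v_rel×d = (-7)·(6) − (-1)·(-7) = -49
since m = R²·50 − (-49)²:  R² = (2401 + 799) / 50 = 64
R = √64 = 8  ⇒  r_B = 8 − 7 = 1

rB=1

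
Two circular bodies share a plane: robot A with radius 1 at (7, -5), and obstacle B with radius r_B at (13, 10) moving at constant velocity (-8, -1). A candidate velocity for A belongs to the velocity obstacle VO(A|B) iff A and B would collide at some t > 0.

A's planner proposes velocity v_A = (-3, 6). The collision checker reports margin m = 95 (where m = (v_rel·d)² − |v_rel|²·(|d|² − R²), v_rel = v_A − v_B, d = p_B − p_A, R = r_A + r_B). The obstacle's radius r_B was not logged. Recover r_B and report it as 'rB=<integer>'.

m = 95
d = (6, 15);  v_rel = (5, 7),  |v_rel|² = 74
v_rel×d = (5)·(15) − (7)·(6) = 33
since m = R²·74 − 33²:  R² = (1089 + 95) / 74 = 16
R = √16 = 4  ⇒  r_B = 4 − 1 = 3

rB=3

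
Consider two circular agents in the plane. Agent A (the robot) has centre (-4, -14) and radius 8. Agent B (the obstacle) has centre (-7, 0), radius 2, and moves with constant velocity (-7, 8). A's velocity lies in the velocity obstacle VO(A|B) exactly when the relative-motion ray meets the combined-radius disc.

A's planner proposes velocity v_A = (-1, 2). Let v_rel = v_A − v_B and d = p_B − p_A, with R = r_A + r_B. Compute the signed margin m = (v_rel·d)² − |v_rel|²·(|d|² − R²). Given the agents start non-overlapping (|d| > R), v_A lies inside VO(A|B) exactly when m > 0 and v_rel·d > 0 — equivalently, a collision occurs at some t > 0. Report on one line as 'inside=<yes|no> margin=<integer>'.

d = (-3, 14),  |d|² = 205;  R = 8+2 = 10,  c = 205−10² = 105
v_rel = (6, -6),  |v_rel|² = 72;  v_rel·d = (6)·(-3) + (-6)·(14) = -102
72·t² + 204·t + 105 = 0  ⇒  m = (-102)² − 72·105 = 2844
m = 2844 > 0,  v_rel·d = -102 < 0  ⇒  outside

inside=no margin=2844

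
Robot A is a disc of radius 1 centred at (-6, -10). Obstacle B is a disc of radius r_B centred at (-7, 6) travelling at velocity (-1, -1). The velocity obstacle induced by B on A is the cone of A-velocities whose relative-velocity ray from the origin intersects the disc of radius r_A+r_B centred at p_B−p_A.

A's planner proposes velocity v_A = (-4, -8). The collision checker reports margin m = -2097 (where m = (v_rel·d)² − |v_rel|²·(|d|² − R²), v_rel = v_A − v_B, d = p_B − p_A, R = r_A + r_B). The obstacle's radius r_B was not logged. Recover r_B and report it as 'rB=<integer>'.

m = -2097
d = (-1, 16);  v_rel = (-3, -7),  |v_rel|² = 58
v_rel×d = (-3)·(16) − (-7)·(-1) = -55
since m = R²·58 − (-55)²:  R² = (3025 + -2097) / 58 = 16
R = √16 = 4  ⇒  r_B = 4 − 1 = 3

rB=3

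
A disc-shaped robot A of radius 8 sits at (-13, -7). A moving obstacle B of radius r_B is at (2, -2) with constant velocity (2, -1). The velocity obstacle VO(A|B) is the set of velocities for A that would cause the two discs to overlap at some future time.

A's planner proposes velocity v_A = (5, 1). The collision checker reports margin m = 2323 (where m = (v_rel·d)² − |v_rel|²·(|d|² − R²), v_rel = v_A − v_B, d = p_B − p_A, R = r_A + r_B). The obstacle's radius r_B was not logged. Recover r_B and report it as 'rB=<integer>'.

m = 2323
d = (15, 5);  v_rel = (3, 2),  |v_rel|² = 13
v_rel×d = (3)·(5) − (2)·(15) = -15
since m = R²·13 − (-15)²:  R² = (225 + 2323) / 13 = 196
R = √196 = 14  ⇒  r_B = 14 − 8 = 6

rB=6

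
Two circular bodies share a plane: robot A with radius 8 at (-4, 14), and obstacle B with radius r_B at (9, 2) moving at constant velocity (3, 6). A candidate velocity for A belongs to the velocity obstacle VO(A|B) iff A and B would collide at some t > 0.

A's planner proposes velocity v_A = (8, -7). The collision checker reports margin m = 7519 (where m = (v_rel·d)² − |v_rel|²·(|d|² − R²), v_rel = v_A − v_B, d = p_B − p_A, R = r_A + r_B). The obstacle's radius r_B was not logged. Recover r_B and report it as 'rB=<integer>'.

m = 7519
d = (13, -12);  v_rel = (5, -13),  |v_rel|² = 194
v_rel×d = (5)·(-12) − (-13)·(13) = 109
since m = R²·194 − 109²:  R² = (11881 + 7519) / 194 = 100
R = √100 = 10  ⇒  r_B = 10 − 8 = 2

rB=2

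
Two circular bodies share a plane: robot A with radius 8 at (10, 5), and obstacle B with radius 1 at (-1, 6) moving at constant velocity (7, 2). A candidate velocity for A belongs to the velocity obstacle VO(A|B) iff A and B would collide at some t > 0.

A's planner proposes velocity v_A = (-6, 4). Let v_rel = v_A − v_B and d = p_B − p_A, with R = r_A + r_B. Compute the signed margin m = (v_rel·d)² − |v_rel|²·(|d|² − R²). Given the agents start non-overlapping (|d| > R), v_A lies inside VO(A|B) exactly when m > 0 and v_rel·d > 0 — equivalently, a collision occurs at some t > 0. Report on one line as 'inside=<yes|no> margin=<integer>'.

d = (-11, 1),  |d|² = 122;  R = 8+1 = 9,  c = 122−9² = 41
v_rel = (-13, 2),  |v_rel|² = 173;  v_rel·d = (-13)·(-11) + (2)·(1) = 145
173·t² − 290·t + 41 = 0  ⇒  m = 145² − 173·41 = 13932
m = 13932 > 0,  v_rel·d = 145 > 0  ⇒  inside

inside=yes margin=13932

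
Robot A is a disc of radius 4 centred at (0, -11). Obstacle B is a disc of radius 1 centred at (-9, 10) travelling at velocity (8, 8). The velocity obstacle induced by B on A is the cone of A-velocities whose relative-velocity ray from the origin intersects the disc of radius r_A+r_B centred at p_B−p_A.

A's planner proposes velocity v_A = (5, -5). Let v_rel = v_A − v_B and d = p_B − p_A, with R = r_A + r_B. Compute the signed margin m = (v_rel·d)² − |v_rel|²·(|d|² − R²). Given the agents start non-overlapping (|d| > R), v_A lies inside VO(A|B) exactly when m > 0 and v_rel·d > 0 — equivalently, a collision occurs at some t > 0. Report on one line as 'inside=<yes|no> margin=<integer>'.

d = (-9, 21),  |d|² = 522;  R = 4+1 = 5,  c = 522−5² = 497
v_rel = (-3, -13),  |v_rel|² = 178;  v_rel·d = (-3)·(-9) + (-13)·(21) = -246
178·t² + 492·t + 497 = 0  ⇒  m = (-246)² − 178·497 = -27950
m = -27950 < 0,  v_rel·d = -246 < 0  ⇒  outside

inside=no margin=-27950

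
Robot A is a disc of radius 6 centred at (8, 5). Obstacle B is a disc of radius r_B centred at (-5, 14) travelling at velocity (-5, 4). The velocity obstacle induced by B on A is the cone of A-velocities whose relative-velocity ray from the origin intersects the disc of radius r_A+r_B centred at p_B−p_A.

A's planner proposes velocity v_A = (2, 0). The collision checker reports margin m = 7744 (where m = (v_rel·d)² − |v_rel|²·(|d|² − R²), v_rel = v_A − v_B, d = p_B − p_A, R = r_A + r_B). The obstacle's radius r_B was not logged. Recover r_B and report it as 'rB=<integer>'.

m = 7744
d = (-13, 9);  v_rel = (7, -4),  |v_rel|² = 65
v_rel×d = (7)·(9) − (-4)·(-13) = 11
since m = R²·65 − 11²:  R² = (121 + 7744) / 65 = 121
R = √121 = 11  ⇒  r_B = 11 − 6 = 5

rB=5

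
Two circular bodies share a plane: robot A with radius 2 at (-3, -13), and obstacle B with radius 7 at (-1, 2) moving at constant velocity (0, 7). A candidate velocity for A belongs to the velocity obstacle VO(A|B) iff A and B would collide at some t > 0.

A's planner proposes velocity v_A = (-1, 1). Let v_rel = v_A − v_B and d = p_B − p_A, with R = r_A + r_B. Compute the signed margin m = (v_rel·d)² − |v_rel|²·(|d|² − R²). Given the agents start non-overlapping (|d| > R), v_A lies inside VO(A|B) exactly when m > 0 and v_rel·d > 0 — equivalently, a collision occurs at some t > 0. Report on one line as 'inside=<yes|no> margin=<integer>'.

d = (2, 15),  |d|² = 229;  R = 2+7 = 9,  c = 229−9² = 148
v_rel = (-1, -6),  |v_rel|² = 37;  v_rel·d = (-1)·(2) + (-6)·(15) = -92
37·t² + 184·t + 148 = 0  ⇒  m = (-92)² − 37·148 = 2988
m = 2988 > 0,  v_rel·d = -92 < 0  ⇒  outside

inside=no margin=2988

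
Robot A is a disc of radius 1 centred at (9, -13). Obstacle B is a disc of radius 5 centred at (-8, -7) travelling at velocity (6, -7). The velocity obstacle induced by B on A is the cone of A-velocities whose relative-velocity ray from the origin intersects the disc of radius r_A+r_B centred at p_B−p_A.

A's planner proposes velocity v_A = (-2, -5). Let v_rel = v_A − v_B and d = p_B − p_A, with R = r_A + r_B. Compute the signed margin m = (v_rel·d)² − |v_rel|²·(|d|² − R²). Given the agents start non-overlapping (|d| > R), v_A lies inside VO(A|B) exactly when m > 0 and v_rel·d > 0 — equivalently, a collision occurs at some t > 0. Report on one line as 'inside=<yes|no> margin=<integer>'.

d = (-17, 6),  |d|² = 325;  R = 1+5 = 6,  c = 325−6² = 289
v_rel = (-8, 2),  |v_rel|² = 68;  v_rel·d = (-8)·(-17) + (2)·(6) = 148
68·t² − 296·t + 289 = 0  ⇒  m = 148² − 68·289 = 2252
m = 2252 > 0,  v_rel·d = 148 > 0  ⇒  inside

inside=yes margin=2252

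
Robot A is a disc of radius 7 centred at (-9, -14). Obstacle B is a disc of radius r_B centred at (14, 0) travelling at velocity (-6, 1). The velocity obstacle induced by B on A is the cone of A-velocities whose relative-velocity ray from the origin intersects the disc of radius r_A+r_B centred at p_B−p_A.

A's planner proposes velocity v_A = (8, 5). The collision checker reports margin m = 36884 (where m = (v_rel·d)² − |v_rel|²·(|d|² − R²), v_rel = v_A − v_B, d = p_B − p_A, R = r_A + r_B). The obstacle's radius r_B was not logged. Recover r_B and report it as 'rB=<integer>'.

m = 36884
d = (23, 14);  v_rel = (14, 4),  |v_rel|² = 212
v_rel×d = (14)·(14) − (4)·(23) = 104
since m = R²·212 − 104²:  R² = (10816 + 36884) / 212 = 225
R = √225 = 15  ⇒  r_B = 15 − 7 = 8

rB=8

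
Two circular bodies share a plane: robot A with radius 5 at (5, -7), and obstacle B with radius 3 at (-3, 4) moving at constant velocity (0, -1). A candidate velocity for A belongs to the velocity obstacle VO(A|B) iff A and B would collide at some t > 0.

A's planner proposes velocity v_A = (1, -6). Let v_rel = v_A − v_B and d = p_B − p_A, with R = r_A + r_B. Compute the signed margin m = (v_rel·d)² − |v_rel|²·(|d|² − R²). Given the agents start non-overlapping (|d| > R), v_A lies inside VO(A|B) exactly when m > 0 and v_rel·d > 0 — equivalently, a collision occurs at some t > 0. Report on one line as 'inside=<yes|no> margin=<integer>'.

d = (-8, 11),  |d|² = 185;  R = 5+3 = 8,  c = 185−8² = 121
v_rel = (1, -5),  |v_rel|² = 26;  v_rel·d = (1)·(-8) + (-5)·(11) = -63
26·t² + 126·t + 121 = 0  ⇒  m = (-63)² − 26·121 = 823
m = 823 > 0,  v_rel·d = -63 < 0  ⇒  outside

inside=no margin=823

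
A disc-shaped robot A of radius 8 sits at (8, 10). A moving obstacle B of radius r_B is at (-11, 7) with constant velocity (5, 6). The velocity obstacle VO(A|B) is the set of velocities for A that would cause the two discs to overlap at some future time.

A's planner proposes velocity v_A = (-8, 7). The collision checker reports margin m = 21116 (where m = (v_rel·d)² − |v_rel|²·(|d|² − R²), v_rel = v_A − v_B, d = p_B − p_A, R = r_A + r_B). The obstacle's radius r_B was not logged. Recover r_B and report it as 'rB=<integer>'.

m = 21116
d = (-19, -3);  v_rel = (-13, 1),  |v_rel|² = 170
v_rel×d = (-13)·(-3) − (1)·(-19) = 58
since m = R²·170 − 58²:  R² = (3364 + 21116) / 170 = 144
R = √144 = 12  ⇒  r_B = 12 − 8 = 4

rB=4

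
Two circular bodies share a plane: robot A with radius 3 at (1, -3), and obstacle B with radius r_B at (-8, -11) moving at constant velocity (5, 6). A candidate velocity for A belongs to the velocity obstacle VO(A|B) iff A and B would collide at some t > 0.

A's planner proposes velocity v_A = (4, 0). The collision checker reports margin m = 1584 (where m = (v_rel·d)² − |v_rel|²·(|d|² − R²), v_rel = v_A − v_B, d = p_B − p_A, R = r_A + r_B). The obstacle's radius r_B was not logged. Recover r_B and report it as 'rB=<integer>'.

m = 1584
d = (-9, -8);  v_rel = (-1, -6),  |v_rel|² = 37
v_rel×d = (-1)·(-8) − (-6)·(-9) = -46
since m = R²·37 − (-46)²:  R² = (2116 + 1584) / 37 = 100
R = √100 = 10  ⇒  r_B = 10 − 3 = 7

rB=7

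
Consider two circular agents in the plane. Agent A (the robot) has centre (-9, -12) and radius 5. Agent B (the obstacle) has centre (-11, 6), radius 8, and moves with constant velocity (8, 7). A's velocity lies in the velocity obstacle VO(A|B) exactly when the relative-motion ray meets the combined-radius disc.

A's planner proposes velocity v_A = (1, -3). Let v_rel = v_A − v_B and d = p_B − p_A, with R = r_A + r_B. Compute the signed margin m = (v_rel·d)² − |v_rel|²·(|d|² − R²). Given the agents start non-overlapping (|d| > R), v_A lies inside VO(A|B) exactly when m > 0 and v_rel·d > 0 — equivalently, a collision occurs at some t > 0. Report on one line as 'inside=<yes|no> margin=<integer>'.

d = (-2, 18),  |d|² = 328;  R = 5+8 = 13,  c = 328−13² = 159
v_rel = (-7, -10),  |v_rel|² = 149;  v_rel·d = (-7)·(-2) + (-10)·(18) = -166
149·t² + 332·t + 159 = 0  ⇒  m = (-166)² − 149·159 = 3865
m = 3865 > 0,  v_rel·d = -166 < 0  ⇒  outside

inside=no margin=3865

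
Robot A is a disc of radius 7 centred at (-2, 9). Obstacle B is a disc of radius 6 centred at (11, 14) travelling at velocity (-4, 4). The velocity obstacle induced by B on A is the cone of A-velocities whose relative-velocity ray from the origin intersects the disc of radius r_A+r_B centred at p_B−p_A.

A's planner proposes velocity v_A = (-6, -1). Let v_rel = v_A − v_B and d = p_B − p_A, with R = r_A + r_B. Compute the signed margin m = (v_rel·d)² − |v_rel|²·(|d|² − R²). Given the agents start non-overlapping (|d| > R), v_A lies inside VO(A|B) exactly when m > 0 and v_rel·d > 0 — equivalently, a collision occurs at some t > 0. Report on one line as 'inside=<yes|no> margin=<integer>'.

d = (13, 5),  |d|² = 194;  R = 7+6 = 13,  c = 194−13² = 25
v_rel = (-2, -5),  |v_rel|² = 29;  v_rel·d = (-2)·(13) + (-5)·(5) = -51
29·t² + 102·t + 25 = 0  ⇒  m = (-51)² − 29·25 = 1876
m = 1876 > 0,  v_rel·d = -51 < 0  ⇒  outside

inside=no margin=1876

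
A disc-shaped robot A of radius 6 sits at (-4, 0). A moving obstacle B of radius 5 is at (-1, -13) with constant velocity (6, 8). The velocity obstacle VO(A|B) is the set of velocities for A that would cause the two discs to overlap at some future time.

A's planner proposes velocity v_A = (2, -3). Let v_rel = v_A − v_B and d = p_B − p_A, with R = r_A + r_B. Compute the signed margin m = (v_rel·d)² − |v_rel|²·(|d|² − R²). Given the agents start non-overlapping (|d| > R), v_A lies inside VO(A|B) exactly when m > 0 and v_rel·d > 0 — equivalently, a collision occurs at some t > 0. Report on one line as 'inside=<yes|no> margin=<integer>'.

d = (3, -13),  |d|² = 178;  R = 6+5 = 11,  c = 178−11² = 57
v_rel = (-4, -11),  |v_rel|² = 137;  v_rel·d = (-4)·(3) + (-11)·(-13) = 131
137·t² − 262·t + 57 = 0  ⇒  m = 131² − 137·57 = 9352
m = 9352 > 0,  v_rel·d = 131 > 0  ⇒  inside

inside=yes margin=9352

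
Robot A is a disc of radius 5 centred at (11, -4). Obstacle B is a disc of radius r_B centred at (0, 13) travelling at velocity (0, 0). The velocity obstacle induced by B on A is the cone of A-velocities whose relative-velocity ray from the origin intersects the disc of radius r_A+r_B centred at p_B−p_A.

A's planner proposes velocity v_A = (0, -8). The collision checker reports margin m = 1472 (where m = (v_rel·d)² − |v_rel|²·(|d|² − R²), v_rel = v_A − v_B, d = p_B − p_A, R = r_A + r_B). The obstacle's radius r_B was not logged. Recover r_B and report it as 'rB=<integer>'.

m = 1472
d = (-11, 17);  v_rel = (0, -8),  |v_rel|² = 64
v_rel×d = (0)·(17) − (-8)·(-11) = -88
since m = R²·64 − (-88)²:  R² = (7744 + 1472) / 64 = 144
R = √144 = 12  ⇒  r_B = 12 − 5 = 7

rB=7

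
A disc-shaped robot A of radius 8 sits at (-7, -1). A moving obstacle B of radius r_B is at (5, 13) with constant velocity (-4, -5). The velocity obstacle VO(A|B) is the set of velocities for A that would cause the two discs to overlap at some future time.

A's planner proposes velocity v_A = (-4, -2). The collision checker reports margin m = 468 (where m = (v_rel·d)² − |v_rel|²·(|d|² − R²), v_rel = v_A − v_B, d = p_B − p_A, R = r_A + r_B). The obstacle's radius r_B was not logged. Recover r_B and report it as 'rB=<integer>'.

m = 468
d = (12, 14);  v_rel = (0, 3),  |v_rel|² = 9
v_rel×d = (0)·(14) − (3)·(12) = -36
since m = R²·9 − (-36)²:  R² = (1296 + 468) / 9 = 196
R = √196 = 14  ⇒  r_B = 14 − 8 = 6

rB=6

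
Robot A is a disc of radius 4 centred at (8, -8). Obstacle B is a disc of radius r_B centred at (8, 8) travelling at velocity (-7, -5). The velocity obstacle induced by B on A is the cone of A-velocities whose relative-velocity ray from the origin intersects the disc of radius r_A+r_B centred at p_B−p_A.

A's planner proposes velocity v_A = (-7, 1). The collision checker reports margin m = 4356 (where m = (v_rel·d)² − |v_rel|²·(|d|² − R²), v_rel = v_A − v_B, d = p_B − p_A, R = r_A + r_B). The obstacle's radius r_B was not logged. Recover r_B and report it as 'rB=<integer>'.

m = 4356
d = (0, 16);  v_rel = (0, 6),  |v_rel|² = 36
v_rel×d = (0)·(16) − (6)·(0) = 0
since m = R²·36 − 0²:  R² = (0 + 4356) / 36 = 121
R = √121 = 11  ⇒  r_B = 11 − 4 = 7

rB=7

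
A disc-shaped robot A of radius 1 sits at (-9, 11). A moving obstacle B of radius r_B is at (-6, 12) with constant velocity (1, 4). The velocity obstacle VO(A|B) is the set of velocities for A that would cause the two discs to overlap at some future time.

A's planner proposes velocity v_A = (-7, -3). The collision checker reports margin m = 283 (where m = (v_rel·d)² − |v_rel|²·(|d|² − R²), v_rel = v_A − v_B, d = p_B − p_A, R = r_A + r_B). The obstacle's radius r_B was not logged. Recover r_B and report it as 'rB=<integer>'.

m = 283
d = (3, 1);  v_rel = (-8, -7),  |v_rel|² = 113
v_rel×d = (-8)·(1) − (-7)·(3) = 13
since m = R²·113 − 13²:  R² = (169 + 283) / 113 = 4
R = √4 = 2  ⇒  r_B = 2 − 1 = 1

rB=1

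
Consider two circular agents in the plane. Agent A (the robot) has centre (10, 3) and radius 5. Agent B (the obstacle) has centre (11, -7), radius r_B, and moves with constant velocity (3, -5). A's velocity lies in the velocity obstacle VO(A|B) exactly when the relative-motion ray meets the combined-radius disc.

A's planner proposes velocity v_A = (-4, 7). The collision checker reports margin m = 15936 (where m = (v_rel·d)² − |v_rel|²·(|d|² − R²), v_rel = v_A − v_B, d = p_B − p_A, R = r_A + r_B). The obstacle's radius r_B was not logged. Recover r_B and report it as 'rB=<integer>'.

m = 15936
d = (1, -10);  v_rel = (-7, 12),  |v_rel|² = 193
v_rel×d = (-7)·(-10) − (12)·(1) = 58
since m = R²·193 − 58²:  R² = (3364 + 15936) / 193 = 100
R = √100 = 10  ⇒  r_B = 10 − 5 = 5

rB=5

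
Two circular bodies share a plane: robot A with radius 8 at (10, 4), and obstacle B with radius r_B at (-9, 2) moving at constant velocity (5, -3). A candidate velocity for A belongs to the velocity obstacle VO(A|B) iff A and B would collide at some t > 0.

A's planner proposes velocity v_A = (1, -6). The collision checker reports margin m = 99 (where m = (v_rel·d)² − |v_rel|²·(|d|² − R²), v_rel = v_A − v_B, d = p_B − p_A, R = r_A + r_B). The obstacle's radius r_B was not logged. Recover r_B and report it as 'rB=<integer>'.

m = 99
d = (-19, -2);  v_rel = (-4, -3),  |v_rel|² = 25
v_rel×d = (-4)·(-2) − (-3)·(-19) = -49
since m = R²·25 − (-49)²:  R² = (2401 + 99) / 25 = 100
R = √100 = 10  ⇒  r_B = 10 − 8 = 2

rB=2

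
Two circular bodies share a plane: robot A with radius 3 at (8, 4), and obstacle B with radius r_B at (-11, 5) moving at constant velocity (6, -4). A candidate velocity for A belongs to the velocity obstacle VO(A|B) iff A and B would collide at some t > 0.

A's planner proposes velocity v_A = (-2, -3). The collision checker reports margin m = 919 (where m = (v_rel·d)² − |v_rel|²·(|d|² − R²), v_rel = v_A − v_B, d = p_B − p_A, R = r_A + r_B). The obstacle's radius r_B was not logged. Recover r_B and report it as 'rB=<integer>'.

m = 919
d = (-19, 1);  v_rel = (-8, 1),  |v_rel|² = 65
v_rel×d = (-8)·(1) − (1)·(-19) = 11
since m = R²·65 − 11²:  R² = (121 + 919) / 65 = 16
R = √16 = 4  ⇒  r_B = 4 − 3 = 1

rB=1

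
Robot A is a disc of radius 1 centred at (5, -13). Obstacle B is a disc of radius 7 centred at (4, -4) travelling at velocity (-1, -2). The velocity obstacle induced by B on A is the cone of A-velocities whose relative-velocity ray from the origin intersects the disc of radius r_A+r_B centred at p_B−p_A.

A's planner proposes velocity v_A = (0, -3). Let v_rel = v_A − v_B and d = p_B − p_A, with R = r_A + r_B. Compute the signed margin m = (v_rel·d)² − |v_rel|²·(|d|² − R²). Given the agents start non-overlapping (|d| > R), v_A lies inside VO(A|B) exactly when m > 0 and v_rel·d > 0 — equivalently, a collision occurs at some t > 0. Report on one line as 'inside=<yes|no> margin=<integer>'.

d = (-1, 9),  |d|² = 82;  R = 1+7 = 8,  c = 82−8² = 18
v_rel = (1, -1),  |v_rel|² = 2;  v_rel·d = (1)·(-1) + (-1)·(9) = -10
2·t² + 20·t + 18 = 0  ⇒  m = (-10)² − 2·18 = 64
m = 64 > 0,  v_rel·d = -10 < 0  ⇒  outside

inside=no margin=64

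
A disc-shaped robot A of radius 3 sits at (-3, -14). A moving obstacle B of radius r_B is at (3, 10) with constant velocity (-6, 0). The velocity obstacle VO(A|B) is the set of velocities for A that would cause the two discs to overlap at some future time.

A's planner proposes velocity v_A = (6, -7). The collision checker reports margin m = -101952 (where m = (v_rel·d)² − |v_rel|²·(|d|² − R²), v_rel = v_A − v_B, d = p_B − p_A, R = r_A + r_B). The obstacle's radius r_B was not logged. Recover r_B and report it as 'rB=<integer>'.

m = -101952
d = (6, 24);  v_rel = (12, -7),  |v_rel|² = 193
v_rel×d = (12)·(24) − (-7)·(6) = 330
since m = R²·193 − 330²:  R² = (108900 + -101952) / 193 = 36
R = √36 = 6  ⇒  r_B = 6 − 3 = 3

rB=3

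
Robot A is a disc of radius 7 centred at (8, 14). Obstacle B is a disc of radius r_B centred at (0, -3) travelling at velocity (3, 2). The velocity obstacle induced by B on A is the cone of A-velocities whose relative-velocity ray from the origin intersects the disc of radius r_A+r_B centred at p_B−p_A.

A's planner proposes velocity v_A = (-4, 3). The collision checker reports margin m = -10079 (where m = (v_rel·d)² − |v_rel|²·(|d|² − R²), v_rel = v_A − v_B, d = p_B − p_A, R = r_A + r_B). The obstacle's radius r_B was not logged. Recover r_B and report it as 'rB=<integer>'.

m = -10079
d = (-8, -17);  v_rel = (-7, 1),  |v_rel|² = 50
v_rel×d = (-7)·(-17) − (1)·(-8) = 127
since m = R²·50 − 127²:  R² = (16129 + -10079) / 50 = 121
R = √121 = 11  ⇒  r_B = 11 − 7 = 4

rB=4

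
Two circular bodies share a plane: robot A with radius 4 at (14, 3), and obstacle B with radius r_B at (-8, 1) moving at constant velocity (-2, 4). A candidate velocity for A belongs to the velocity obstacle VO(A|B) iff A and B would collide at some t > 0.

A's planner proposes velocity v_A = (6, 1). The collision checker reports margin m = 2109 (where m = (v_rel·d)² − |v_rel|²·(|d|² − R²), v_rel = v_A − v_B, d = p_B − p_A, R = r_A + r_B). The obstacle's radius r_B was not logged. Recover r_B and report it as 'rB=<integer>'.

m = 2109
d = (-22, -2);  v_rel = (8, -3),  |v_rel|² = 73
v_rel×d = (8)·(-2) − (-3)·(-22) = -82
since m = R²·73 − (-82)²:  R² = (6724 + 2109) / 73 = 121
R = √121 = 11  ⇒  r_B = 11 − 4 = 7

rB=7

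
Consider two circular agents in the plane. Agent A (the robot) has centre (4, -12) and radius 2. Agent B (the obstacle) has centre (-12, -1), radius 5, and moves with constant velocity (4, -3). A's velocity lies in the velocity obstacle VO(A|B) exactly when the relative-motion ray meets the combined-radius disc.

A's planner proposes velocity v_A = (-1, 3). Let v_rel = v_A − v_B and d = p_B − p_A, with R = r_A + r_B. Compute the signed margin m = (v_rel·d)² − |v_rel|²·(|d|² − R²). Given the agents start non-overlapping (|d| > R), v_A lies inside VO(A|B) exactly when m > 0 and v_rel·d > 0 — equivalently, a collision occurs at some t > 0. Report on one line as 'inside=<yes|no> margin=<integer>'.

d = (-16, 11),  |d|² = 377;  R = 2+5 = 7,  c = 377−7² = 328
v_rel = (-5, 6),  |v_rel|² = 61;  v_rel·d = (-5)·(-16) + (6)·(11) = 146
61·t² − 292·t + 328 = 0  ⇒  m = 146² − 61·328 = 1308
m = 1308 > 0,  v_rel·d = 146 > 0  ⇒  inside

inside=yes margin=1308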